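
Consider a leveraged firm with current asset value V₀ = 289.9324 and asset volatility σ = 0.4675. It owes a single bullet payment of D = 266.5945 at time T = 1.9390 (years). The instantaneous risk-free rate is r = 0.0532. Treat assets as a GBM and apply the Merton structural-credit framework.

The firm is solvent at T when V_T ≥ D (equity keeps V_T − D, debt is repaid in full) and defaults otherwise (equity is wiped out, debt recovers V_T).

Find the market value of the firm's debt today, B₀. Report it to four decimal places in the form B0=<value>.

B0=194.8532

d₁ = [ln(V₀/D) + (r + σ²/2)T] / (σ√T)
   = [ln(289.9324/266.5945) + (0.0532 + 0.5·0.4675²)·1.9390] / (0.4675·√1.9390)
   = [0.083919 + 0.315045] / 0.650984 = 0.612863
d₂ = d₁ − σ√T = 0.612863 − 0.650984 = -0.038121
N(d₁) = 0.730016,  N(d₂) = 0.484795,  e^(−rT) = 0.901987
E₀ = V₀·N(d₁) − D·e^(−rT)·N(d₂)
   = 289.9324·0.730016 − 266.5945·0.901987·0.484795 = 95.079167
B₀ = V₀ − E₀ = 289.9324 − 95.079167 = 194.853233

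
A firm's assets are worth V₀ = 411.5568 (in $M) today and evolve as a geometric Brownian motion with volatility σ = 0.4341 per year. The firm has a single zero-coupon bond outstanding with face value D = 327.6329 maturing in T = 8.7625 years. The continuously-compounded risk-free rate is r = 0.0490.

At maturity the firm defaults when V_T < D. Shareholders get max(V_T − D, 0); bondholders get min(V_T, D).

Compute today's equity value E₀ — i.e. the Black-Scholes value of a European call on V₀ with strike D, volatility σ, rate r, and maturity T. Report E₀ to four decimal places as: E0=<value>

d₁ = [ln(V₀/D) + (r + σ²/2)T] / (σ√T)
   = [ln(411.5568/327.6329) + (0.0490 + 0.5·0.4341²)·8.7625] / (0.4341·√8.7625)
   = [0.228053 + 1.254978] / 1.285002 = 1.154108
d₂ = d₁ − σ√T = 1.154108 − 1.285002 = -0.130894
N(d₁) = 0.875772,  N(d₂) = 0.447930,  e^(−rT) = 0.650924
E₀ = V₀·N(d₁) − D·e^(−rT)·N(d₂)
   = 411.5568·0.875772 − 327.6329·0.650924·0.447930 = 264.902647

E0=264.9026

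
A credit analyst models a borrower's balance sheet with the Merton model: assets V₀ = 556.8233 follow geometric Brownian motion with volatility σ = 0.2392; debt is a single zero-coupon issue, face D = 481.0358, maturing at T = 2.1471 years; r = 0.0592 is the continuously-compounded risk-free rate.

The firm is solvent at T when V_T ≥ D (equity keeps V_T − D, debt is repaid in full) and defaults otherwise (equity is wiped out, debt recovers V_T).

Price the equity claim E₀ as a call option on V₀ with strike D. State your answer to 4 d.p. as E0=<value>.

E0=154.2066

d₁ = [ln(V₀/D) + (r + σ²/2)T] / (σ√T)
   = [ln(556.8233/481.0358) + (0.0592 + 0.5·0.2392²)·2.1471] / (0.2392·√2.1471)
   = [0.146306 + 0.188533] / 0.350499 = 0.955321
d₂ = d₁ − σ√T = 0.955321 − 0.350499 = 0.604822
N(d₁) = 0.830292,  N(d₂) = 0.727351,  e^(−rT) = 0.880638
E₀ = V₀·N(d₁) − D·e^(−rT)·N(d₂)
   = 556.8233·0.830292 − 481.0358·0.880638·0.727351 = 154.206640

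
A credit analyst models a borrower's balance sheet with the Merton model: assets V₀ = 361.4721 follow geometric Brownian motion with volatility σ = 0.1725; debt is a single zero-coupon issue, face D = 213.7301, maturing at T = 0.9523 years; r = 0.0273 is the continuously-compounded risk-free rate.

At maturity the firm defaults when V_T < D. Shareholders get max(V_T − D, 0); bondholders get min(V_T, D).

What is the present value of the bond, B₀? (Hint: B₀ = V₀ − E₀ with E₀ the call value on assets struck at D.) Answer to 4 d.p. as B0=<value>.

B0=208.2388

d₁ = [ln(V₀/D) + (r + σ²/2)T] / (σ√T)
   = [ln(361.4721/213.7301) + (0.0273 + 0.5·0.1725²)·0.9523] / (0.1725·√0.9523)
   = [0.525471 + 0.040166] / 0.168336 = 3.360175
d₂ = d₁ − σ√T = 3.360175 − 0.168336 = 3.191839
N(d₁) = 0.999611,  N(d₂) = 0.999293,  e^(−rT) = 0.974337
E₀ = V₀·N(d₁) − D·e^(−rT)·N(d₂)
   = 361.4721·0.999611 − 213.7301·0.974337·0.999293 = 153.233321
B₀ = V₀ − E₀ = 361.4721 − 153.233321 = 208.238779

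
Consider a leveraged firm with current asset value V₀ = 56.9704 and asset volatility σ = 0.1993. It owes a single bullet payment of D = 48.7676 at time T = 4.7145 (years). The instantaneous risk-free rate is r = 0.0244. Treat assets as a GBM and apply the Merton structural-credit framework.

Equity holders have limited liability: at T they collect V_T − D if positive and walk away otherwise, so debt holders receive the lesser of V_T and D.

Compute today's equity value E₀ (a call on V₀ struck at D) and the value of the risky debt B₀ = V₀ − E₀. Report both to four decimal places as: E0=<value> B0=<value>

E0=16.9443 B0=40.0261

d₁ = [ln(V₀/D) + (r + σ²/2)T] / (σ√T)
   = [ln(56.9704/48.7676) + (0.0244 + 0.5·0.1993²)·4.7145] / (0.1993·√4.7145)
   = [0.155466 + 0.208665] / 0.432738 = 0.841457
d₂ = d₁ − σ√T = 0.841457 − 0.432738 = 0.408719
N(d₁) = 0.799954,  N(d₂) = 0.658627,  e^(−rT) = 0.891336
E₀ = V₀·N(d₁) − D·e^(−rT)·N(d₂)
   = 56.9704·0.799954 − 48.7676·0.891336·0.658627 = 16.944291
B₀ = V₀ − E₀ = 56.9704 − 16.944291 = 40.026109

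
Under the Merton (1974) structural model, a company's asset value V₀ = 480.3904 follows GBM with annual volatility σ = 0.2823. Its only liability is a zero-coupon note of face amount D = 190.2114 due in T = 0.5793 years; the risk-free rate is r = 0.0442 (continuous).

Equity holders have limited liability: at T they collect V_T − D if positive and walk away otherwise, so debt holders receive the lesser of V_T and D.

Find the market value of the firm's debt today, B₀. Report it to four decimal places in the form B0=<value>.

d₁ = [ln(V₀/D) + (r + σ²/2)T] / (σ√T)
   = [ln(480.3904/190.2114) + (0.0442 + 0.5·0.2823²)·0.5793] / (0.2823·√0.5793)
   = [0.926463 + 0.048688] / 0.214863 = 4.538469
d₂ = d₁ − σ√T = 4.538469 − 0.214863 = 4.323605
N(d₁) = 0.999997,  N(d₂) = 0.999992,  e^(−rT) = 0.974720
E₀ = V₀·N(d₁) − D·e^(−rT)·N(d₂)
   = 480.3904·0.999997 − 190.2114·0.974720·0.999992 = 294.987612
B₀ = V₀ − E₀ = 480.3904 − 294.987612 = 185.402788

B0=185.4028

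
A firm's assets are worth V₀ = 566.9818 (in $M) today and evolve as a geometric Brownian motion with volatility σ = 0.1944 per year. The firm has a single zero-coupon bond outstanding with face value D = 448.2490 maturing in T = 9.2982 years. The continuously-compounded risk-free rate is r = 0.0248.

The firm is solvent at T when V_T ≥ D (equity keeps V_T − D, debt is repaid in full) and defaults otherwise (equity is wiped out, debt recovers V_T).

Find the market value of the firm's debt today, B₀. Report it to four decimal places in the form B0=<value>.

d₁ = [ln(V₀/D) + (r + σ²/2)T] / (σ√T)
   = [ln(566.9818/448.2490) + (0.0248 + 0.5·0.1944²)·9.2982] / (0.1944·√9.2982)
   = [0.234978 + 0.406291] / 0.592783 = 1.081795
d₂ = d₁ − σ√T = 1.081795 − 0.592783 = 0.489012
N(d₁) = 0.860328,  N(d₂) = 0.687583,  e^(−rT) = 0.794061
E₀ = V₀·N(d₁) − D·e^(−rT)·N(d₂)
   = 566.9818·0.860328 − 448.2490·0.794061·0.687583 = 243.054100
B₀ = V₀ − E₀ = 566.9818 − 243.054100 = 323.927700

B0=323.9277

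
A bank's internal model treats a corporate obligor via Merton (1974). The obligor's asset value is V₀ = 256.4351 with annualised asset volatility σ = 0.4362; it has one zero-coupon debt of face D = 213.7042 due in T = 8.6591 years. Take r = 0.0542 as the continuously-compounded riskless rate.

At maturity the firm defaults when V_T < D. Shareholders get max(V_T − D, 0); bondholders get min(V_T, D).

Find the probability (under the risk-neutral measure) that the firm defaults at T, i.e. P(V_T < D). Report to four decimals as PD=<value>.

d₁ = [ln(V₀/D) + (r + σ²/2)T] / (σ√T)
   = [ln(256.4351/213.7042) + (0.0542 + 0.5·0.4362²)·8.6591] / (0.4362·√8.6591)
   = [0.182283 + 1.293109] / 1.283577 = 1.149437
d₂ = d₁ − σ√T = 1.149437 − 1.283577 = -0.134140
risk-neutral PD = N(−d₂) = N(0.134140) = 0.553354

PD=0.5534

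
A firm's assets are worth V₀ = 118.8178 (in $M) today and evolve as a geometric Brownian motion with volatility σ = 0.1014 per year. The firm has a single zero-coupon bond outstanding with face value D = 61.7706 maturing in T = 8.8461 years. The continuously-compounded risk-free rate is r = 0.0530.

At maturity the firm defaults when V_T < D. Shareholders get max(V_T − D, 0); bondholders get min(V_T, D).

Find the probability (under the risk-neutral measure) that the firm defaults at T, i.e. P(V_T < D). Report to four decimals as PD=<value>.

d₁ = [ln(V₀/D) + (r + σ²/2)T] / (σ√T)
   = [ln(118.8178/61.7706) + (0.0530 + 0.5·0.1014²)·8.8461] / (0.1014·√8.8461)
   = [0.654164 + 0.514321] / 0.301588 = 3.874442
d₂ = d₁ − σ√T = 3.874442 − 0.301588 = 3.572854
risk-neutral PD = N(−d₂) = N(-3.572854) = 0.000177

PD=0.0002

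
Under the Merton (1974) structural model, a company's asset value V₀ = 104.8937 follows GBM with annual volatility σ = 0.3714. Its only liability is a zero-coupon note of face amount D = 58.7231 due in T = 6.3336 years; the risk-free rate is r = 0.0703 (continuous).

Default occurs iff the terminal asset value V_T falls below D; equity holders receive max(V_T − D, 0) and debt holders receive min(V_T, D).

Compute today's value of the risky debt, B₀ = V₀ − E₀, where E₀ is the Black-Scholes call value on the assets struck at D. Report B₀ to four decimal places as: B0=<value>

B0=33.8472

d₁ = [ln(V₀/D) + (r + σ²/2)T] / (σ√T)
   = [ln(104.8937/58.7231) + (0.0703 + 0.5·0.3714²)·6.3336] / (0.3714·√6.3336)
   = [0.580114 + 0.882074] / 0.934689 = 1.564358
d₂ = d₁ − σ√T = 1.564358 − 0.934689 = 0.629669
N(d₁) = 0.941133,  N(d₂) = 0.735544,  e^(−rT) = 0.640663
E₀ = V₀·N(d₁) − D·e^(−rT)·N(d₂)
   = 104.8937·0.941133 − 58.7231·0.640663·0.735544 = 71.046516
B₀ = V₀ − E₀ = 104.8937 − 71.046516 = 33.847184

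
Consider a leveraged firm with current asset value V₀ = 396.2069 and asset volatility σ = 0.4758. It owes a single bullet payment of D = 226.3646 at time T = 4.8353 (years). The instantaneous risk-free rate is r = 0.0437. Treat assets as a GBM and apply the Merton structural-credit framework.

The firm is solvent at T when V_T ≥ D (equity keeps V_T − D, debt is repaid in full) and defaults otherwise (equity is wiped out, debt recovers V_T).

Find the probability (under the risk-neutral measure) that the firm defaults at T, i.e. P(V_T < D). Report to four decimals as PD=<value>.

d₁ = [ln(V₀/D) + (r + σ²/2)T] / (σ√T)
   = [ln(396.2069/226.3646) + (0.0437 + 0.5·0.4758²)·4.8353] / (0.4758·√4.8353)
   = [0.559790 + 0.758624] / 1.046252 = 1.260130
d₂ = d₁ − σ√T = 1.260130 − 1.046252 = 0.213879
risk-neutral PD = N(−d₂) = N(-0.213879) = 0.415321

PD=0.4153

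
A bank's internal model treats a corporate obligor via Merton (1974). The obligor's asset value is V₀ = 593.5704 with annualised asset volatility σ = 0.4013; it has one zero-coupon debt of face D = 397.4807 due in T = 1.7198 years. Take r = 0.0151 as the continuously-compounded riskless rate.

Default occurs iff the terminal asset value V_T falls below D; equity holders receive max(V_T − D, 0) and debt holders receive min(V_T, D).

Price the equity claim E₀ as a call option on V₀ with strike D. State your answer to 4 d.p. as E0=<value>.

E0=235.4067

d₁ = [ln(V₀/D) + (r + σ²/2)T] / (σ√T)
   = [ln(593.5704/397.4807) + (0.0151 + 0.5·0.4013²)·1.7198] / (0.4013·√1.7198)
   = [0.401009 + 0.164449] / 0.526269 = 1.074465
d₂ = d₁ − σ√T = 1.074465 − 0.526269 = 0.548196
N(d₁) = 0.858693,  N(d₂) = 0.708221,  e^(−rT) = 0.974365
E₀ = V₀·N(d₁) − D·e^(−rT)·N(d₂)
   = 593.5704·0.858693 − 397.4807·0.974365·0.708221 = 235.406669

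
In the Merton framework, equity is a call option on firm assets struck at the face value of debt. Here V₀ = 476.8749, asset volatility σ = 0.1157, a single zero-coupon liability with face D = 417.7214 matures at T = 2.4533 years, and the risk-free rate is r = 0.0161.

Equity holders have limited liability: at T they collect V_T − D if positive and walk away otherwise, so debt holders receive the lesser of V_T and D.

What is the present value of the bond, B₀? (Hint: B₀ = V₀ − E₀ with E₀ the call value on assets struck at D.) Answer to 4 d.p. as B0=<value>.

d₁ = [ln(V₀/D) + (r + σ²/2)T] / (σ√T)
   = [ln(476.8749/417.7214) + (0.0161 + 0.5·0.1157²)·2.4533] / (0.1157·√2.4533)
   = [0.132439 + 0.055919] / 0.181221 = 1.039383
d₂ = d₁ − σ√T = 1.039383 − 0.181221 = 0.858162
N(d₁) = 0.850687,  N(d₂) = 0.804599,  e^(−rT) = 0.961272
E₀ = V₀·N(d₁) − D·e^(−rT)·N(d₂)
   = 476.8749·0.850687 − 417.7214·0.961272·0.804599 = 82.589610
B₀ = V₀ − E₀ = 476.8749 − 82.589610 = 394.285290

B0=394.2853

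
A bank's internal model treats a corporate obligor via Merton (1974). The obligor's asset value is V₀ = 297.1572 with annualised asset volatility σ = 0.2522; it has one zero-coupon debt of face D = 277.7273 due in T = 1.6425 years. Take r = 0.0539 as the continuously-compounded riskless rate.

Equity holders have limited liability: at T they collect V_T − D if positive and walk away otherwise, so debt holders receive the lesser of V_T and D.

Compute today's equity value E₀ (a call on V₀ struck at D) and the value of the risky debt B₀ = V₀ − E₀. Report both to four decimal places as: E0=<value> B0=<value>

d₁ = [ln(V₀/D) + (r + σ²/2)T] / (σ√T)
   = [ln(297.1572/277.7273) + (0.0539 + 0.5·0.2522²)·1.6425] / (0.2522·√1.6425)
   = [0.067622 + 0.140766] / 0.323220 = 0.644725
d₂ = d₁ − σ√T = 0.644725 − 0.323220 = 0.321505
N(d₁) = 0.740447,  N(d₂) = 0.626086,  e^(−rT) = 0.915275
E₀ = V₀·N(d₁) − D·e^(−rT)·N(d₂)
   = 297.1572·0.740447 − 277.7273·0.915275·0.626086 = 60.880091
B₀ = V₀ − E₀ = 297.1572 − 60.880091 = 236.277109

E0=60.8801 B0=236.2771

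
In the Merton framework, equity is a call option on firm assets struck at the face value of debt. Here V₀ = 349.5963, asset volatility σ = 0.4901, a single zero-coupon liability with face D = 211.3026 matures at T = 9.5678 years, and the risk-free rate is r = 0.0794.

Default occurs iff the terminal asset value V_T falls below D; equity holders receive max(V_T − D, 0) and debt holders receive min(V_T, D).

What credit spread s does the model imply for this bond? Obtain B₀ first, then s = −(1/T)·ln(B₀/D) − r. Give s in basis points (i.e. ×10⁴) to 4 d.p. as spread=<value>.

spread=332.8507

d₁ = [ln(V₀/D) + (r + σ²/2)T] / (σ√T)
   = [ln(349.5963/211.3026) + (0.0794 + 0.5·0.4901²)·9.5678] / (0.4901·√9.5678)
   = [0.503488 + 1.908767] / 1.515970 = 1.591228
d₂ = d₁ − σ√T = 1.591228 − 1.515970 = 0.075257
N(d₁) = 0.944221,  N(d₂) = 0.529995,  e^(−rT) = 0.467815
E₀ = V₀·N(d₁) − D·e^(−rT)·N(d₂)
   = 349.5963·0.944221 − 211.3026·0.467815·0.529995 = 277.705877
B₀ = V₀ − E₀ = 349.5963 − 277.705877 = 71.890423
spread = −(1/T)·ln(B₀/D) − r = −(1/9.5678)·ln(71.890423/211.3026) − 0.0794 = 0.03328507
in basis points: 0.03328507 × 10⁴ = 332.8507 bp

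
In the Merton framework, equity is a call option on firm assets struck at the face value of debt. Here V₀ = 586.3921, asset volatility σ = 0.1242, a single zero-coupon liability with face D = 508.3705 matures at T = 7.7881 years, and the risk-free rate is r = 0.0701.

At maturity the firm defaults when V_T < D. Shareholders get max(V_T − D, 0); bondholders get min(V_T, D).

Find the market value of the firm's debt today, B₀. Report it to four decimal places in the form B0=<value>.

d₁ = [ln(V₀/D) + (r + σ²/2)T] / (σ√T)
   = [ln(586.3921/508.3705) + (0.0701 + 0.5·0.1242²)·7.7881] / (0.1242·√7.7881)
   = [0.142778 + 0.606014] / 0.346607 = 2.160349
d₂ = d₁ − σ√T = 2.160349 − 0.346607 = 1.813742
N(d₁) = 0.984627,  N(d₂) = 0.965141,  e^(−rT) = 0.579294
E₀ = V₀·N(d₁) − D·e^(−rT)·N(d₂)
   = 586.3921·0.984627 − 508.3705·0.579294·0.965141 = 293.147554
B₀ = V₀ − E₀ = 586.3921 − 293.147554 = 293.244546

B0=293.2445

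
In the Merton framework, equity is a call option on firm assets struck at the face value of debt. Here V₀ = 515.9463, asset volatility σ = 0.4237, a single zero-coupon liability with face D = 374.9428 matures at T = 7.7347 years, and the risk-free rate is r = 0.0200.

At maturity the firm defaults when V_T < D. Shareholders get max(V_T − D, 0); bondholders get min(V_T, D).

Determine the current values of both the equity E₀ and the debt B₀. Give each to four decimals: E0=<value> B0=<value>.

d₁ = [ln(V₀/D) + (r + σ²/2)T] / (σ√T)
   = [ln(515.9463/374.9428) + (0.0200 + 0.5·0.4237²)·7.7347] / (0.4237·√7.7347)
   = [0.319229 + 0.848967] / 1.178366 = 0.991370
d₂ = d₁ − σ√T = 0.991370 − 1.178366 = -0.186996
N(d₁) = 0.839247,  N(d₂) = 0.425832,  e^(−rT) = 0.856677
E₀ = V₀·N(d₁) − D·e^(−rT)·N(d₂)
   = 515.9463·0.839247 − 374.9428·0.856677·0.425832 = 296.227335
B₀ = V₀ − E₀ = 515.9463 − 296.227335 = 219.718965

E0=296.2273 B0=219.7190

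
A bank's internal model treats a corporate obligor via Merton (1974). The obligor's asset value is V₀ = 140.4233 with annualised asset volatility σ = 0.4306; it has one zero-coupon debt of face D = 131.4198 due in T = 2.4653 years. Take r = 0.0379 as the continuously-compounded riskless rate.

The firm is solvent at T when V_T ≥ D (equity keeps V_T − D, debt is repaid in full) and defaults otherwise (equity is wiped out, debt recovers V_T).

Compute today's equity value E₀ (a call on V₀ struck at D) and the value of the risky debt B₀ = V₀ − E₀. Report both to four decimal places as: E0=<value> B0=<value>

E0=45.7043 B0=94.7190

d₁ = [ln(V₀/D) + (r + σ²/2)T] / (σ√T)
   = [ln(140.4233/131.4198) + (0.0379 + 0.5·0.4306²)·2.4653] / (0.4306·√2.4653)
   = [0.066265 + 0.321988] / 0.676097 = 0.574256
d₂ = d₁ − σ√T = 0.574256 − 0.676097 = -0.101840
N(d₁) = 0.717103,  N(d₂) = 0.459442,  e^(−rT) = 0.910797
E₀ = V₀·N(d₁) − D·e^(−rT)·N(d₂)
   = 140.4233·0.717103 − 131.4198·0.910797·0.459442 = 45.704250
B₀ = V₀ − E₀ = 140.4233 − 45.704250 = 94.719050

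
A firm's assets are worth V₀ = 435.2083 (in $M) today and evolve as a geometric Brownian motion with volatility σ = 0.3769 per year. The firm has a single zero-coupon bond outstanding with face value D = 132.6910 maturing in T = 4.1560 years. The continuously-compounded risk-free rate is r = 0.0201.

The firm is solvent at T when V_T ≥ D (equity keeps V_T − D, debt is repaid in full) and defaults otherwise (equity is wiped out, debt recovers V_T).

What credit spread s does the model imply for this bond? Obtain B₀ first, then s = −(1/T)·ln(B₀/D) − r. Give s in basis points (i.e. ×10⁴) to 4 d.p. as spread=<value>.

spread=68.4095

d₁ = [ln(V₀/D) + (r + σ²/2)T] / (σ√T)
   = [ln(435.2083/132.6910) + (0.0201 + 0.5·0.3769²)·4.1560] / (0.3769·√4.1560)
   = [1.187802 + 0.378723] / 0.768359 = 2.038794
d₂ = d₁ − σ√T = 2.038794 − 0.768359 = 1.270435
N(d₁) = 0.979265,  N(d₂) = 0.898035,  e^(−rT) = 0.919858
E₀ = V₀·N(d₁) − D·e^(−rT)·N(d₂)
   = 435.2083·0.979265 − 132.6910·0.919858·0.898035 = 316.572711
B₀ = V₀ − E₀ = 435.2083 − 316.572711 = 118.635589
spread = −(1/T)·ln(B₀/D) − r = −(1/4.1560)·ln(118.635589/132.6910) − 0.0201 = 0.00684095
in basis points: 0.00684095 × 10⁴ = 68.4095 bp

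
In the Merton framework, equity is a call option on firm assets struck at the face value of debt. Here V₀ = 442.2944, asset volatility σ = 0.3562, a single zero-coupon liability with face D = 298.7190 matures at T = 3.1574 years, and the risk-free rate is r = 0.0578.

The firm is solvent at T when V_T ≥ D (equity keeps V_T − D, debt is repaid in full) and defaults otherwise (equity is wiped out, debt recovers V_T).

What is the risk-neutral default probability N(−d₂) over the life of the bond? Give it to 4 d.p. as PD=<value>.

PD=0.2769

d₁ = [ln(V₀/D) + (r + σ²/2)T] / (σ√T)
   = [ln(442.2944/298.7190) + (0.0578 + 0.5·0.3562²)·3.1574] / (0.3562·√3.1574)
   = [0.392472 + 0.382801] / 0.632934 = 1.224887
d₂ = d₁ − σ√T = 1.224887 − 0.632934 = 0.591953
risk-neutral PD = N(−d₂) = N(-0.591953) = 0.276941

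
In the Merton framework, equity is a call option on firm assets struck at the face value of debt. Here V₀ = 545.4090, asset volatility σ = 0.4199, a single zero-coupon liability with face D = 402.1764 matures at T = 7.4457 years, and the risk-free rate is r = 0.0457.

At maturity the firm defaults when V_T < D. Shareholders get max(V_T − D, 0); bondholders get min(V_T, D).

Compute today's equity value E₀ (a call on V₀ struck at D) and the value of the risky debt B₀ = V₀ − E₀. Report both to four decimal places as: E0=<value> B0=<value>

d₁ = [ln(V₀/D) + (r + σ²/2)T] / (σ√T)
   = [ln(545.4090/402.1764) + (0.0457 + 0.5·0.4199²)·7.4457] / (0.4199·√7.4457)
   = [0.304645 + 0.996667] / 1.145773 = 1.135750
d₂ = d₁ − σ√T = 1.135750 − 1.145773 = -0.010023
N(d₁) = 0.871969,  N(d₂) = 0.496001,  e^(−rT) = 0.711579
E₀ = V₀·N(d₁) − D·e^(−rT)·N(d₂)
   = 545.4090·0.871969 − 402.1764·0.711579·0.496001 = 333.634085
B₀ = V₀ − E₀ = 545.4090 − 333.634085 = 211.774915

E0=333.6341 B0=211.7749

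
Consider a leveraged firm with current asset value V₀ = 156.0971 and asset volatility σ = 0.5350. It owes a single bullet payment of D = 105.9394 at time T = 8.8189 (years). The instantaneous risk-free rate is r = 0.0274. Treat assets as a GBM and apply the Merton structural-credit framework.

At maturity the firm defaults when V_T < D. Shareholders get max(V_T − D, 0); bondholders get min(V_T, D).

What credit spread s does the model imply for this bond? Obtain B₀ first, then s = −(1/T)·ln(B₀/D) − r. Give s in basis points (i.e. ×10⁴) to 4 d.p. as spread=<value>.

spread=648.2156

d₁ = [ln(V₀/D) + (r + σ²/2)T] / (σ√T)
   = [ln(156.0971/105.9394) + (0.0274 + 0.5·0.5350²)·8.8189] / (0.5350·√8.8189)
   = [0.387611 + 1.503733] / 1.588770 = 1.190445
d₂ = d₁ − σ√T = 1.190445 − 1.588770 = -0.398324
N(d₁) = 0.883064,  N(d₂) = 0.345196,  e^(−rT) = 0.785341
E₀ = V₀·N(d₁) − D·e^(−rT)·N(d₂)
   = 156.0971·0.883064 − 105.9394·0.785341·0.345196 = 109.124027
B₀ = V₀ − E₀ = 156.0971 − 109.124027 = 46.973073
spread = −(1/T)·ln(B₀/D) − r = −(1/8.8189)·ln(46.973073/105.9394) − 0.0274 = 0.06482156
in basis points: 0.06482156 × 10⁴ = 648.2156 bp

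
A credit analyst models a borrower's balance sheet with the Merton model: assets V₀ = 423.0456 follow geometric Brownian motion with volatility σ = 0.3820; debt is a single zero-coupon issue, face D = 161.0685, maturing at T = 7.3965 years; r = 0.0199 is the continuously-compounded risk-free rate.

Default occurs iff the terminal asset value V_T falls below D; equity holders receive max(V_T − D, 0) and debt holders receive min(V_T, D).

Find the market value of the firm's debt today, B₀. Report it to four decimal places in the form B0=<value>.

B0=122.2528

d₁ = [ln(V₀/D) + (r + σ²/2)T] / (σ√T)
   = [ln(423.0456/161.0685) + (0.0199 + 0.5·0.3820²)·7.3965] / (0.3820·√7.3965)
   = [0.965650 + 0.686854] / 1.038907 = 1.590619
d₂ = d₁ − σ√T = 1.590619 − 1.038907 = 0.551712
N(d₁) = 0.944152,  N(d₂) = 0.709427,  e^(−rT) = 0.863130
E₀ = V₀·N(d₁) − D·e^(−rT)·N(d₂)
   = 423.0456·0.944152 − 161.0685·0.863130·0.709427 = 300.792775
B₀ = V₀ − E₀ = 423.0456 − 300.792775 = 122.252825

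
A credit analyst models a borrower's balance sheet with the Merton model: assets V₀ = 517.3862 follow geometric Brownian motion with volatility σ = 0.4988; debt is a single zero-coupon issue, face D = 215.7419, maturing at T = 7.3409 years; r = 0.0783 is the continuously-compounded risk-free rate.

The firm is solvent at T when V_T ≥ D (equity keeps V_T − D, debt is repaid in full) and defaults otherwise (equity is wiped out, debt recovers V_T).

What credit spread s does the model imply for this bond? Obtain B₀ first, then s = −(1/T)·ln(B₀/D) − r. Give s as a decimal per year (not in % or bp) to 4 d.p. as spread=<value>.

spread=0.0261

d₁ = [ln(V₀/D) + (r + σ²/2)T] / (σ√T)
   = [ln(517.3862/215.7419) + (0.0783 + 0.5·0.4988²)·7.3409] / (0.4988·√7.3409)
   = [0.874707 + 1.488006] / 1.351453 = 1.748275
d₂ = d₁ − σ√T = 1.748275 − 1.351453 = 0.396822
N(d₁) = 0.959792,  N(d₂) = 0.654251,  e^(−rT) = 0.562822
E₀ = V₀·N(d₁) − D·e^(−rT)·N(d₂)
   = 517.3862·0.959792 − 215.7419·0.562822·0.654251 = 417.141179
B₀ = V₀ − E₀ = 517.3862 − 417.141179 = 100.245021
spread = −(1/T)·ln(B₀/D) − r = −(1/7.3409)·ln(100.245021/215.7419) − 0.0783 = 0.02611027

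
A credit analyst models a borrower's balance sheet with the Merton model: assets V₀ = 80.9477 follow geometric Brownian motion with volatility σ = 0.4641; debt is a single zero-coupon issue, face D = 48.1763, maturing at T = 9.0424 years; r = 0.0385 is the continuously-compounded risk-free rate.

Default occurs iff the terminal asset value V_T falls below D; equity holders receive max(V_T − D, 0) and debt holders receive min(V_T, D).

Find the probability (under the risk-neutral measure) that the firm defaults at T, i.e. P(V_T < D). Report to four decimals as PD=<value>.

PD=0.5305

d₁ = [ln(V₀/D) + (r + σ²/2)T] / (σ√T)
   = [ln(80.9477/48.1763) + (0.0385 + 0.5·0.4641²)·9.0424] / (0.4641·√9.0424)
   = [0.518936 + 1.321948] / 1.395576 = 1.319086
d₂ = d₁ − σ√T = 1.319086 − 1.395576 = -0.076490
risk-neutral PD = N(−d₂) = N(0.076490) = 0.530485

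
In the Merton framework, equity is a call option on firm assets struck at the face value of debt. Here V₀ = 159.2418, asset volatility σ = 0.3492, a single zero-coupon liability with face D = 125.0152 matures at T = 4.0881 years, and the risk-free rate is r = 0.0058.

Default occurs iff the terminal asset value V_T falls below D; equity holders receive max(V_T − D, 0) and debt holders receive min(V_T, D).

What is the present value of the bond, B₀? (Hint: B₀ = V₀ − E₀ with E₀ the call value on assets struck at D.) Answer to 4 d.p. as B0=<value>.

d₁ = [ln(V₀/D) + (r + σ²/2)T] / (σ√T)
   = [ln(159.2418/125.0152) + (0.0058 + 0.5·0.3492²)·4.0881] / (0.3492·√4.0881)
   = [0.241988 + 0.272964] / 0.706049 = 0.729343
d₂ = d₁ − σ√T = 0.729343 − 0.706049 = 0.023294
N(d₁) = 0.767104,  N(d₂) = 0.509292,  e^(−rT) = 0.976568
E₀ = V₀·N(d₁) − D·e^(−rT)·N(d₂)
   = 159.2418·0.767104 − 125.0152·0.976568·0.509292 = 59.977690
B₀ = V₀ − E₀ = 159.2418 − 59.977690 = 99.264110

B0=99.2641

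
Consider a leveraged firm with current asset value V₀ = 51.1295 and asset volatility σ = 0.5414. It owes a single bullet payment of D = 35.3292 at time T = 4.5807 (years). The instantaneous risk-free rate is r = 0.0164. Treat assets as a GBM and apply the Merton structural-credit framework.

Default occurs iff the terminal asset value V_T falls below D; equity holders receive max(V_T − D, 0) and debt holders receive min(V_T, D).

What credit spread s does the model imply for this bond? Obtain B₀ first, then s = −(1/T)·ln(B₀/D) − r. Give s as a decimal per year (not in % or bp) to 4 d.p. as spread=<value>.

spread=0.0829

d₁ = [ln(V₀/D) + (r + σ²/2)T] / (σ√T)
   = [ln(51.1295/35.3292) + (0.0164 + 0.5·0.5414²)·4.5807] / (0.5414·√4.5807)
   = [0.369652 + 0.746457] / 1.158735 = 0.963213
d₂ = d₁ − σ√T = 0.963213 − 1.158735 = -0.195522
N(d₁) = 0.832280,  N(d₂) = 0.422492,  e^(−rT) = 0.927629
E₀ = V₀·N(d₁) − D·e^(−rT)·N(d₂)
   = 51.1295·0.832280 − 35.3292·0.927629·0.422492 = 28.707969
B₀ = V₀ − E₀ = 51.1295 − 28.707969 = 22.421531
spread = −(1/T)·ln(B₀/D) − r = −(1/4.5807)·ln(22.421531/35.3292) − 0.0164 = 0.08286171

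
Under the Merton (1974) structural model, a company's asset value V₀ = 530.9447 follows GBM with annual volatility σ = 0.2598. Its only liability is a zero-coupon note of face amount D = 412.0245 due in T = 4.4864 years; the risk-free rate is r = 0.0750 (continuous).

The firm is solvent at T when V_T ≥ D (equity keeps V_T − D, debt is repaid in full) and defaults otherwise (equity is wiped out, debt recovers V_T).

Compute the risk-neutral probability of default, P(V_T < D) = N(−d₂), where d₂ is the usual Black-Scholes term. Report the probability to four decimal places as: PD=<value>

PD=0.2127

d₁ = [ln(V₀/D) + (r + σ²/2)T] / (σ√T)
   = [ln(530.9447/412.0245) + (0.0750 + 0.5·0.2598²)·4.4864] / (0.2598·√4.4864)
   = [0.253575 + 0.487887] / 0.550286 = 1.347413
d₂ = d₁ − σ√T = 1.347413 − 0.550286 = 0.797128
risk-neutral PD = N(−d₂) = N(-0.797128) = 0.212688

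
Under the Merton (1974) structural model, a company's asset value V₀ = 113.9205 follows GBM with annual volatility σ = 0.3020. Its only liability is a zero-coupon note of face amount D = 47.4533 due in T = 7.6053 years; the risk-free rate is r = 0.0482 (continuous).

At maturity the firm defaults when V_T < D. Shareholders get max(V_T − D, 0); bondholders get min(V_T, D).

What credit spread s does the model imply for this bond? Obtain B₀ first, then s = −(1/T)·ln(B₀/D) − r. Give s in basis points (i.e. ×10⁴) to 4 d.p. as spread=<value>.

d₁ = [ln(V₀/D) + (r + σ²/2)T] / (σ√T)
   = [ln(113.9205/47.4533) + (0.0482 + 0.5·0.3020²)·7.6053] / (0.3020·√7.6053)
   = [0.875755 + 0.713392] / 0.832847 = 1.908091
d₂ = d₁ − σ√T = 1.908091 − 0.832847 = 1.075244
N(d₁) = 0.971810,  N(d₂) = 0.858867,  e^(−rT) = 0.693104
E₀ = V₀·N(d₁) − D·e^(−rT)·N(d₂)
   = 113.9205·0.971810 − 47.4533·0.693104·0.858867 = 82.460912
B₀ = V₀ − E₀ = 113.9205 − 82.460912 = 31.459588
spread = −(1/T)·ln(B₀/D) − r = −(1/7.6053)·ln(31.459588/47.4533) − 0.0482 = 0.00584682
in basis points: 0.00584682 × 10⁴ = 58.4682 bp

spread=58.4682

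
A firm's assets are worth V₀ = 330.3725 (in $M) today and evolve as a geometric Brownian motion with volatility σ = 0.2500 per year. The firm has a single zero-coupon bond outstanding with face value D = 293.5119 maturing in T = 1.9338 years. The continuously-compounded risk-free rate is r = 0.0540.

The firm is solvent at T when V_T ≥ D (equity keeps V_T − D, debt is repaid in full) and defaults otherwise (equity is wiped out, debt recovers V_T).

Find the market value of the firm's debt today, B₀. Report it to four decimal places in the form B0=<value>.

B0=248.3284

d₁ = [ln(V₀/D) + (r + σ²/2)T] / (σ√T)
   = [ln(330.3725/293.5119) + (0.0540 + 0.5·0.2500²)·1.9338] / (0.2500·√1.9338)
   = [0.118303 + 0.164856] / 0.347653 = 0.814488
d₂ = d₁ − σ√T = 0.814488 − 0.347653 = 0.466835
N(d₁) = 0.792317,  N(d₂) = 0.679691,  e^(−rT) = 0.900842
E₀ = V₀·N(d₁) − D·e^(−rT)·N(d₂)
   = 330.3725·0.792317 − 293.5119·0.900842·0.679691 = 82.044147
B₀ = V₀ − E₀ = 330.3725 − 82.044147 = 248.328353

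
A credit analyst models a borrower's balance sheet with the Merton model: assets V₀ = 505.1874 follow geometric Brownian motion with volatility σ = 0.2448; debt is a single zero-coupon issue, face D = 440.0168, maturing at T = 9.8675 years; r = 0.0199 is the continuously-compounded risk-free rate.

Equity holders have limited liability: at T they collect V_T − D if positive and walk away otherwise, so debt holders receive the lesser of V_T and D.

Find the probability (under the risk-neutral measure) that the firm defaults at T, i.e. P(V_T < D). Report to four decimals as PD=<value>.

d₁ = [ln(V₀/D) + (r + σ²/2)T] / (σ√T)
   = [ln(505.1874/440.0168) + (0.0199 + 0.5·0.2448²)·9.8675] / (0.2448·√9.8675)
   = [0.138117 + 0.492028] / 0.768980 = 0.819456
d₂ = d₁ − σ√T = 0.819456 − 0.768980 = 0.050476
risk-neutral PD = N(−d₂) = N(-0.050476) = 0.479872

PD=0.4799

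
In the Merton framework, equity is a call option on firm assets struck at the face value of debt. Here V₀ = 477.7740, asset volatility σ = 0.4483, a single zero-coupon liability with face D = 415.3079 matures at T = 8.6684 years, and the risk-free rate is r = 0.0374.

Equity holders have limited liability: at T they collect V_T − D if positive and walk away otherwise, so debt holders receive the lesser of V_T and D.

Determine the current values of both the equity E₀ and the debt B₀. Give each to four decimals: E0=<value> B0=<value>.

E0=289.5086 B0=188.2654

d₁ = [ln(V₀/D) + (r + σ²/2)T] / (σ√T)
   = [ln(477.7740/415.3079) + (0.0374 + 0.5·0.4483²)·8.6684] / (0.4483·√8.6684)
   = [0.140118 + 1.195255] / 1.319891 = 1.011729
d₂ = d₁ − σ√T = 1.011729 − 1.319891 = -0.308162
N(d₁) = 0.844166,  N(d₂) = 0.378979,  e^(−rT) = 0.723107
E₀ = V₀·N(d₁) − D·e^(−rT)·N(d₂)
   = 477.7740·0.844166 − 415.3079·0.723107·0.378979 = 289.508590
B₀ = V₀ − E₀ = 477.7740 − 289.508590 = 188.265410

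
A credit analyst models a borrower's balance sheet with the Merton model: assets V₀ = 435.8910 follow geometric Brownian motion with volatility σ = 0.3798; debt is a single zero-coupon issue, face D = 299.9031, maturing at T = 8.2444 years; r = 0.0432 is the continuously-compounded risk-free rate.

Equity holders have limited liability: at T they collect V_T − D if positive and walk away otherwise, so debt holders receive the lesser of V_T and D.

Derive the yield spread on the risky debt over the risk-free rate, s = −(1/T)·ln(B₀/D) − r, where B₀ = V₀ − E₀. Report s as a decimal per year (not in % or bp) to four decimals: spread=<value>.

d₁ = [ln(V₀/D) + (r + σ²/2)T] / (σ√T)
   = [ln(435.8910/299.9031) + (0.0432 + 0.5·0.3798²)·8.2444] / (0.3798·√8.2444)
   = [0.373933 + 0.950777] / 1.090522 = 1.214749
d₂ = d₁ − σ√T = 1.214749 − 1.090522 = 0.124226
N(d₁) = 0.887769,  N(d₂) = 0.549432,  e^(−rT) = 0.700362
E₀ = V₀·N(d₁) − D·e^(−rT)·N(d₂)
   = 435.8910·0.887769 − 299.9031·0.700362·0.549432 = 271.567432
B₀ = V₀ − E₀ = 435.8910 − 271.567432 = 164.323568
spread = −(1/T)·ln(B₀/D) − r = −(1/8.2444)·ln(164.323568/299.9031) − 0.0432 = 0.02977341

spread=0.0298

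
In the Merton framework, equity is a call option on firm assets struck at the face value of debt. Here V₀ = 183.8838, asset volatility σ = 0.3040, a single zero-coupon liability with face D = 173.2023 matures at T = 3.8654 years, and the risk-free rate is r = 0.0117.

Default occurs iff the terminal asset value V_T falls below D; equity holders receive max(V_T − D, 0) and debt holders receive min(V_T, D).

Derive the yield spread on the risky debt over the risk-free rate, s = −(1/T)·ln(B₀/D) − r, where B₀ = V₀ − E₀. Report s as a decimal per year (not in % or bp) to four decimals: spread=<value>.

spread=0.0565

d₁ = [ln(V₀/D) + (r + σ²/2)T] / (σ√T)
   = [ln(183.8838/173.2023) + (0.0117 + 0.5·0.3040²)·3.8654] / (0.3040·√3.8654)
   = [0.059844 + 0.223838] / 0.597683 = 0.474635
d₂ = d₁ − σ√T = 0.474635 − 0.597683 = -0.123048
N(d₁) = 0.682477,  N(d₂) = 0.451035,  e^(−rT) = 0.955782
E₀ = V₀·N(d₁) − D·e^(−rT)·N(d₂)
   = 183.8838·0.682477 − 173.2023·0.955782·0.451035 = 50.830430
B₀ = V₀ − E₀ = 183.8838 − 50.830430 = 133.053370
spread = −(1/T)·ln(B₀/D) − r = −(1/3.8654)·ln(133.053370/173.2023) − 0.0117 = 0.05652320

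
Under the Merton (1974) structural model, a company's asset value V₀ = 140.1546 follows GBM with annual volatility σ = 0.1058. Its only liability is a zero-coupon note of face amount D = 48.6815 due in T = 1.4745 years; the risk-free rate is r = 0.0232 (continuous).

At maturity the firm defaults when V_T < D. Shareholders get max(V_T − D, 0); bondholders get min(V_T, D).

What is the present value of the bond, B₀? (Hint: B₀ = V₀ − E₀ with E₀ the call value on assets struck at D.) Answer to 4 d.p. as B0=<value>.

d₁ = [ln(V₀/D) + (r + σ²/2)T] / (σ√T)
   = [ln(140.1546/48.6815) + (0.0232 + 0.5·0.1058²)·1.4745] / (0.1058·√1.4745)
   = [1.057447 + 0.042461] / 0.128472 = 8.561469
d₂ = d₁ − σ√T = 8.561469 − 0.128472 = 8.432997
N(d₁) = 1.000000,  N(d₂) = 1.000000,  e^(−rT) = 0.966370
E₀ = V₀·N(d₁) − D·e^(−rT)·N(d₂)
   = 140.1546·1.000000 − 48.6815·0.966370·1.000000 = 93.110254
B₀ = V₀ − E₀ = 140.1546 − 93.110254 = 47.044346

B0=47.0443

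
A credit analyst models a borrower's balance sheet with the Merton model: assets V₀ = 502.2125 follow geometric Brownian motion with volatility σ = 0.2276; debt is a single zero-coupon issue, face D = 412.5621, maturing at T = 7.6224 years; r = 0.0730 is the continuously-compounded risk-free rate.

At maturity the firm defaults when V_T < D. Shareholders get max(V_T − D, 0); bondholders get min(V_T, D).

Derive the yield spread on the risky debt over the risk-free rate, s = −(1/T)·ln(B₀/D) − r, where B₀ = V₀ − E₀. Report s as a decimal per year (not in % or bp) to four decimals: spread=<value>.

spread=0.0067

d₁ = [ln(V₀/D) + (r + σ²/2)T] / (σ√T)
   = [ln(502.2125/412.5621) + (0.0730 + 0.5·0.2276²)·7.6224] / (0.2276·√7.6224)
   = [0.196637 + 0.753862] / 0.628374 = 1.512632
d₂ = d₁ − σ√T = 1.512632 − 0.628374 = 0.884258
N(d₁) = 0.934813,  N(d₂) = 0.811722,  e^(−rT) = 0.573249
E₀ = V₀·N(d₁) − D·e^(−rT)·N(d₂)
   = 502.2125·0.934813 − 412.5621·0.573249·0.811722 = 277.502197
B₀ = V₀ − E₀ = 502.2125 − 277.502197 = 224.710303
spread = −(1/T)·ln(B₀/D) − r = −(1/7.6224)·ln(224.710303/412.5621) − 0.0730 = 0.00670911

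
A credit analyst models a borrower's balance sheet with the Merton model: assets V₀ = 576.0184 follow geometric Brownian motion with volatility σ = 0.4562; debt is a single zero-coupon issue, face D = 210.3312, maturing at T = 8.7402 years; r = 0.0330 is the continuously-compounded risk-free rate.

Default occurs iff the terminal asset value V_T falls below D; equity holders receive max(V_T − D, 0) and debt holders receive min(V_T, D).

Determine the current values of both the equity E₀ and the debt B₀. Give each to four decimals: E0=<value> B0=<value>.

E0=450.0508 B0=125.9676

d₁ = [ln(V₀/D) + (r + σ²/2)T] / (σ√T)
   = [ln(576.0184/210.3312) + (0.0330 + 0.5·0.4562²)·8.7402] / (0.4562·√8.7402)
   = [1.007456 + 1.197925] / 1.348702 = 1.635188
d₂ = d₁ − σ√T = 1.635188 − 1.348702 = 0.286486
N(d₁) = 0.948995,  N(d₂) = 0.612747,  e^(−rT) = 0.749442
E₀ = V₀·N(d₁) − D·e^(−rT)·N(d₂)
   = 576.0184·0.948995 − 210.3312·0.749442·0.612747 = 450.050751
B₀ = V₀ − E₀ = 576.0184 − 450.050751 = 125.967649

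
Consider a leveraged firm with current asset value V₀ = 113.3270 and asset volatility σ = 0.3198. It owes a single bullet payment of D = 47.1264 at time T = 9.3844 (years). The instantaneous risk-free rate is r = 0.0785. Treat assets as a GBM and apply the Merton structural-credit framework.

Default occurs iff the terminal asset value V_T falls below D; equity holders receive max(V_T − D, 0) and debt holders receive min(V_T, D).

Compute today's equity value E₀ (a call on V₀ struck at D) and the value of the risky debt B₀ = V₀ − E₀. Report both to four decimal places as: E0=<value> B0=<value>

E0=91.7080 B0=21.6190

d₁ = [ln(V₀/D) + (r + σ²/2)T] / (σ√T)
   = [ln(113.3270/47.1264) + (0.0785 + 0.5·0.3198²)·9.3844] / (0.3198·√9.3844)
   = [0.877444 + 1.216556] / 0.979674 = 2.137445
d₂ = d₁ − σ√T = 2.137445 − 0.979674 = 1.157771
N(d₁) = 0.983719,  N(d₂) = 0.876521,  e^(−rT) = 0.478703
E₀ = V₀·N(d₁) − D·e^(−rT)·N(d₂)
   = 113.3270·0.983719 − 47.1264·0.478703·0.876521 = 91.708020
B₀ = V₀ − E₀ = 113.3270 − 91.708020 = 21.618980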